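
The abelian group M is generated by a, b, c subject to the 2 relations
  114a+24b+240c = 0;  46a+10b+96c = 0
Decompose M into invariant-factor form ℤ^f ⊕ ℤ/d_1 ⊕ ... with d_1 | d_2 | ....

Answer: M ≅ ℤ^1 ⊕ ℤ/2 ⊕ ℤ/6

Derivation:
rank_ℚ(R)=2; free=3−2=1
SNF(R) diag = [2, 6] → torsion [2, 6]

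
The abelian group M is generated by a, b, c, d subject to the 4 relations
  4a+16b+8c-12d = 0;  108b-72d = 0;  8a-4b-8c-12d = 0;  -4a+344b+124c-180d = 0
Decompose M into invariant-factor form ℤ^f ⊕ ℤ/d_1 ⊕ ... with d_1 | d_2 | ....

Answer: M ≅ ℤ/4 ⊕ ℤ/12 ⊕ ℤ/36 ⊕ ℤ/108

Derivation:
rank_ℚ(R)=4; free=4−4=0
SNF(R) diag = [4, 12, 36, 108] → torsion [4, 12, 36, 108]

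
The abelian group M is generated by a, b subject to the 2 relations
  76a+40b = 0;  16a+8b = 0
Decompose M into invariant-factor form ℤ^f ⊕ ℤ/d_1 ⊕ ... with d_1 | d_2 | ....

Answer: M ≅ ℤ/4 ⊕ ℤ/8

Derivation:
rank_ℚ(R)=2; free=2−2=0
SNF(R) diag = [4, 8] → torsion [4, 8]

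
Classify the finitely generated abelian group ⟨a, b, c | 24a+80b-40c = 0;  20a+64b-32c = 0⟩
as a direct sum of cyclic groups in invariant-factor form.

rank_ℚ(R)=2; free=3−2=1
SNF(R) diag = [4, 8] → torsion [4, 8]

Answer: M ≅ ℤ^1 ⊕ ℤ/4 ⊕ ℤ/8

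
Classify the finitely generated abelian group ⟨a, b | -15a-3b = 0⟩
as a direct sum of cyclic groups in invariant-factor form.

Answer: M ≅ ℤ^1 ⊕ ℤ/3

Derivation:
rank_ℚ(R)=1; free=2−1=1
SNF(R) diag = [3] → torsion [3]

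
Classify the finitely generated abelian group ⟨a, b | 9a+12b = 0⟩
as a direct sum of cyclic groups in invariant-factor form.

rank_ℚ(R)=1; free=2−1=1
SNF(R) diag = [3] → torsion [3]

Answer: M ≅ ℤ^1 ⊕ ℤ/3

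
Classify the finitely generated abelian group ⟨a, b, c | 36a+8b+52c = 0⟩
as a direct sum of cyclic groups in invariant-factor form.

Answer: M ≅ ℤ^2 ⊕ ℤ/4

Derivation:
rank_ℚ(R)=1; free=3−1=2
SNF(R) diag = [4] → torsion [4]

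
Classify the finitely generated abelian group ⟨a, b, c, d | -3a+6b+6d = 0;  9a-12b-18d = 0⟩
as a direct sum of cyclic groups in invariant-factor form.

rank_ℚ(R)=2; free=4−2=2
SNF(R) diag = [3, 6] → torsion [3, 6]

Answer: M ≅ ℤ^2 ⊕ ℤ/3 ⊕ ℤ/6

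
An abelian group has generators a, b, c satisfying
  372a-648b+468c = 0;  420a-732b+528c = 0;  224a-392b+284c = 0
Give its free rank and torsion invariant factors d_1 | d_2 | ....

rank_ℚ(R)=3; free=3−3=0
SNF(R) diag = [4, 12, 12] → torsion [4, 12, 12]

Answer: M ≅ ℤ/4 ⊕ ℤ/12 ⊕ ℤ/12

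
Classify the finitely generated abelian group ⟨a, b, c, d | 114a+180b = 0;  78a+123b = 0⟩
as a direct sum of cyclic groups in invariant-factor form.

rank_ℚ(R)=2; free=4−2=2
SNF(R) diag = [3, 6] → torsion [3, 6]

Answer: M ≅ ℤ^2 ⊕ ℤ/3 ⊕ ℤ/6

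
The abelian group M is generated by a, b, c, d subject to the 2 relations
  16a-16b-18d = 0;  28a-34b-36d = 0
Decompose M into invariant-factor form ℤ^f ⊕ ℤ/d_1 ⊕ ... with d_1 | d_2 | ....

rank_ℚ(R)=2; free=4−2=2
SNF(R) diag = [2, 6] → torsion [2, 6]

Answer: M ≅ ℤ^2 ⊕ ℤ/2 ⊕ ℤ/6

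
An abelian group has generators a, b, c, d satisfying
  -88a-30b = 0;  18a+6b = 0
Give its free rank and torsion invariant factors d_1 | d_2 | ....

Answer: M ≅ ℤ^2 ⊕ ℤ/2 ⊕ ℤ/6

Derivation:
rank_ℚ(R)=2; free=4−2=2
SNF(R) diag = [2, 6] → torsion [2, 6]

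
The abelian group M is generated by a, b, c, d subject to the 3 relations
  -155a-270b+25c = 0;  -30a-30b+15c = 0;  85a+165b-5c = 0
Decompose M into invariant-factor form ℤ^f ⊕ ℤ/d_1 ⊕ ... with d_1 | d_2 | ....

Answer: M ≅ ℤ^1 ⊕ ℤ/5 ⊕ ℤ/15 ⊕ ℤ/45

Derivation:
rank_ℚ(R)=3; free=4−3=1
SNF(R) diag = [5, 15, 45] → torsion [5, 15, 45]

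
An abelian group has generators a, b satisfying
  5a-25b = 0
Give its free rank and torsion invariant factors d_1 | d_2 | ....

rank_ℚ(R)=1; free=2−1=1
SNF(R) diag = [5] → torsion [5]

Answer: M ≅ ℤ^1 ⊕ ℤ/5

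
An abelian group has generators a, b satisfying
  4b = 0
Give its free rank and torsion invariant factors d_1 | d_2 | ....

rank_ℚ(R)=1; free=2−1=1
SNF(R) diag = [4] → torsion [4]

Answer: M ≅ ℤ^1 ⊕ ℤ/4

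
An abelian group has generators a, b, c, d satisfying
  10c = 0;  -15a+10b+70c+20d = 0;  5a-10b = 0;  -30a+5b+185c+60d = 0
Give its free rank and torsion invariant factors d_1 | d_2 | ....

rank_ℚ(R)=4; free=4−4=0
SNF(R) diag = [5, 5, 10, 20] → torsion [5, 5, 10, 20]

Answer: M ≅ ℤ/5 ⊕ ℤ/5 ⊕ ℤ/10 ⊕ ℤ/20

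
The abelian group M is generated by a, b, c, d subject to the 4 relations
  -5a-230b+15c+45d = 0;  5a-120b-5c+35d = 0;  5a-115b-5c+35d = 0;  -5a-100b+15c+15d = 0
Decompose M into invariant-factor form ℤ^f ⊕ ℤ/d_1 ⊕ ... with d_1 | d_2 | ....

Answer: M ≅ ℤ/5 ⊕ ℤ/5 ⊕ ℤ/10 ⊕ ℤ/30

Derivation:
rank_ℚ(R)=4; free=4−4=0
SNF(R) diag = [5, 5, 10, 30] → torsion [5, 5, 10, 30]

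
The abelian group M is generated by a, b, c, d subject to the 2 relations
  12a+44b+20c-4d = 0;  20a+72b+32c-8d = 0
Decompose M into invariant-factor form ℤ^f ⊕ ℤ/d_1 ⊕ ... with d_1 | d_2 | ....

rank_ℚ(R)=2; free=4−2=2
SNF(R) diag = [4, 4] → torsion [4, 4]

Answer: M ≅ ℤ^2 ⊕ ℤ/4 ⊕ ℤ/4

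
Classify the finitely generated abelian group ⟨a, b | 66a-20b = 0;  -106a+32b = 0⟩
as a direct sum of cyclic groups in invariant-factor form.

Answer: M ≅ ℤ/2 ⊕ ℤ/4

Derivation:
rank_ℚ(R)=2; free=2−2=0
SNF(R) diag = [2, 4] → torsion [2, 4]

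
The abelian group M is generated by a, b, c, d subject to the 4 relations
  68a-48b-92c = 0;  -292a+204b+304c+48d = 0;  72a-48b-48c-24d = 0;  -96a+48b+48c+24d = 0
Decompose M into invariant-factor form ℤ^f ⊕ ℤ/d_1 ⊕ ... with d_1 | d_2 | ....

Answer: M ≅ ℤ/4 ⊕ ℤ/12 ⊕ ℤ/24 ⊕ ℤ/24

Derivation:
rank_ℚ(R)=4; free=4−4=0
SNF(R) diag = [4, 12, 24, 24] → torsion [4, 12, 24, 24]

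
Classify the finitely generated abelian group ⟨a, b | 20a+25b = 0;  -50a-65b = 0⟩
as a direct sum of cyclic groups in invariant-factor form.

Answer: M ≅ ℤ/5 ⊕ ℤ/10

Derivation:
rank_ℚ(R)=2; free=2−2=0
SNF(R) diag = [5, 10] → torsion [5, 10]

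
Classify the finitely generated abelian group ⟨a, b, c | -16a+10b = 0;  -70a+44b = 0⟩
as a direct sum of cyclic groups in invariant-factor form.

Answer: M ≅ ℤ^1 ⊕ ℤ/2 ⊕ ℤ/2

Derivation:
rank_ℚ(R)=2; free=3−2=1
SNF(R) diag = [2, 2] → torsion [2, 2]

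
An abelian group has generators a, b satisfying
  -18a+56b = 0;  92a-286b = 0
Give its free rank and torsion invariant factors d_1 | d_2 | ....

Answer: M ≅ ℤ/2 ⊕ ℤ/2

Derivation:
rank_ℚ(R)=2; free=2−2=0
SNF(R) diag = [2, 2] → torsion [2, 2]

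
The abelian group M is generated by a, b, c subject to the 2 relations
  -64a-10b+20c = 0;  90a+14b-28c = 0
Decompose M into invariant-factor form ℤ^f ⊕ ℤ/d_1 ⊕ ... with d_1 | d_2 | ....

Answer: M ≅ ℤ^1 ⊕ ℤ/2 ⊕ ℤ/2

Derivation:
rank_ℚ(R)=2; free=3−2=1
SNF(R) diag = [2, 2] → torsion [2, 2]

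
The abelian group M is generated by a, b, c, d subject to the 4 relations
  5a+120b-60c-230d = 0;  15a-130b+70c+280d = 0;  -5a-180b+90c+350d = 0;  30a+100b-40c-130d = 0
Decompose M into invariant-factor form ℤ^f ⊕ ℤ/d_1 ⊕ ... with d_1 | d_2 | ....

Answer: M ≅ ℤ/5 ⊕ ℤ/10 ⊕ ℤ/30 ⊕ ℤ/30

Derivation:
rank_ℚ(R)=4; free=4−4=0
SNF(R) diag = [5, 10, 30, 30] → torsion [5, 10, 30, 30]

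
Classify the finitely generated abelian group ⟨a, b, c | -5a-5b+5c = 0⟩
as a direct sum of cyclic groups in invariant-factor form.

Answer: M ≅ ℤ^2 ⊕ ℤ/5

Derivation:
rank_ℚ(R)=1; free=3−1=2
SNF(R) diag = [5] → torsion [5]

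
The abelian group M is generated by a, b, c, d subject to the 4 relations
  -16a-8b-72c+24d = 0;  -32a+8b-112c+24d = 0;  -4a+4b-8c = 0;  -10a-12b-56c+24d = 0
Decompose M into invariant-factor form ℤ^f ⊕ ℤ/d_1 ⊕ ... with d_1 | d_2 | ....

rank_ℚ(R)=4; free=4−4=0
SNF(R) diag = [2, 4, 8, 24] → torsion [2, 4, 8, 24]

Answer: M ≅ ℤ/2 ⊕ ℤ/4 ⊕ ℤ/8 ⊕ ℤ/24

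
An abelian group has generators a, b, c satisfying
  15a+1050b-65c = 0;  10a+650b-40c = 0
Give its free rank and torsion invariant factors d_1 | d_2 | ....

rank_ℚ(R)=2; free=3−2=1
SNF(R) diag = [5, 10] → torsion [5, 10]

Answer: M ≅ ℤ^1 ⊕ ℤ/5 ⊕ ℤ/10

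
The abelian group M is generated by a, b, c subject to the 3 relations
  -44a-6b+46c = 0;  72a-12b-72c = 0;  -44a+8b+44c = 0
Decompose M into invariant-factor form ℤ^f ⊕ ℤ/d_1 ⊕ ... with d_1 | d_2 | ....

Answer: M ≅ ℤ/2 ⊕ ℤ/4 ⊕ ℤ/12

Derivation:
rank_ℚ(R)=3; free=3−3=0
SNF(R) diag = [2, 4, 12] → torsion [2, 4, 12]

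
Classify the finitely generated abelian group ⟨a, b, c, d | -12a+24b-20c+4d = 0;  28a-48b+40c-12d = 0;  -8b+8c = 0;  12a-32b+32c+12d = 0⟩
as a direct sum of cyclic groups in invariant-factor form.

rank_ℚ(R)=4; free=4−4=0
SNF(R) diag = [4, 4, 8, 24] → torsion [4, 4, 8, 24]

Answer: M ≅ ℤ/4 ⊕ ℤ/4 ⊕ ℤ/8 ⊕ ℤ/24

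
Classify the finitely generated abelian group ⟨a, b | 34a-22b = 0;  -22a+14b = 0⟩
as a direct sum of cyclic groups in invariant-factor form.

Answer: M ≅ ℤ/2 ⊕ ℤ/4

Derivation:
rank_ℚ(R)=2; free=2−2=0
SNF(R) diag = [2, 4] → torsion [2, 4]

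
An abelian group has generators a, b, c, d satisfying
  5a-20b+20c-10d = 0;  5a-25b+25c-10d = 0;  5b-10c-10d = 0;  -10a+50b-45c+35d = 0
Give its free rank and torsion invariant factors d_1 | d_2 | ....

rank_ℚ(R)=4; free=4−4=0
SNF(R) diag = [5, 5, 5, 5] → torsion [5, 5, 5, 5]

Answer: M ≅ ℤ/5 ⊕ ℤ/5 ⊕ ℤ/5 ⊕ ℤ/5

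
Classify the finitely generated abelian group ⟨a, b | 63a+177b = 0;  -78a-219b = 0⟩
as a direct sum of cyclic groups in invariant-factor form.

rank_ℚ(R)=2; free=2−2=0
SNF(R) diag = [3, 3] → torsion [3, 3]

Answer: M ≅ ℤ/3 ⊕ ℤ/3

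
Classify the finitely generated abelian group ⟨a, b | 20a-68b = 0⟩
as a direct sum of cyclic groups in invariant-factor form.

rank_ℚ(R)=1; free=2−1=1
SNF(R) diag = [4] → torsion [4]

Answer: M ≅ ℤ^1 ⊕ ℤ/4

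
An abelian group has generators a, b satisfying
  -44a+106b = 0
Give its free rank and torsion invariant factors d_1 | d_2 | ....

Answer: M ≅ ℤ^1 ⊕ ℤ/2

Derivation:
rank_ℚ(R)=1; free=2−1=1
SNF(R) diag = [2] → torsion [2]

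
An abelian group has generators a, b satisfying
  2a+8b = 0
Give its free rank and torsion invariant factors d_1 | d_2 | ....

Answer: M ≅ ℤ^1 ⊕ ℤ/2

Derivation:
rank_ℚ(R)=1; free=2−1=1
SNF(R) diag = [2] → torsion [2]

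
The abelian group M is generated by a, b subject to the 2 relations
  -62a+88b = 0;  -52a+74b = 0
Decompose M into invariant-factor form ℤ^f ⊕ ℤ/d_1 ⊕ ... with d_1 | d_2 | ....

rank_ℚ(R)=2; free=2−2=0
SNF(R) diag = [2, 6] → torsion [2, 6]

Answer: M ≅ ℤ/2 ⊕ ℤ/6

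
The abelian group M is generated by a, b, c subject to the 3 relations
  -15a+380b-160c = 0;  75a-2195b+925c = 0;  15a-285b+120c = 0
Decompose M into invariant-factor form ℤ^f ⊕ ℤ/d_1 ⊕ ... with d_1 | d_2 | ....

Answer: M ≅ ℤ/5 ⊕ ℤ/15 ⊕ ℤ/15

Derivation:
rank_ℚ(R)=3; free=3−3=0
SNF(R) diag = [5, 15, 15] → torsion [5, 15, 15]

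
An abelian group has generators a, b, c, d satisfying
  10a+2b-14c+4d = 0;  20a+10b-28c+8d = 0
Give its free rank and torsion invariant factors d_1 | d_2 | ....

Answer: M ≅ ℤ^2 ⊕ ℤ/2 ⊕ ℤ/6

Derivation:
rank_ℚ(R)=2; free=4−2=2
SNF(R) diag = [2, 6] → torsion [2, 6]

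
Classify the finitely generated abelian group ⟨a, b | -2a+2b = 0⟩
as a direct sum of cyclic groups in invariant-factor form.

Answer: M ≅ ℤ^1 ⊕ ℤ/2

Derivation:
rank_ℚ(R)=1; free=2−1=1
SNF(R) diag = [2] → torsion [2]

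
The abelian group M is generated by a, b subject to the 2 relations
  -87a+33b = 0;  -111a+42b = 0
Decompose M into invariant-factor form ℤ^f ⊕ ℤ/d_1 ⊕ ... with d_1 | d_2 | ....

Answer: M ≅ ℤ/3 ⊕ ℤ/3

Derivation:
rank_ℚ(R)=2; free=2−2=0
SNF(R) diag = [3, 3] → torsion [3, 3]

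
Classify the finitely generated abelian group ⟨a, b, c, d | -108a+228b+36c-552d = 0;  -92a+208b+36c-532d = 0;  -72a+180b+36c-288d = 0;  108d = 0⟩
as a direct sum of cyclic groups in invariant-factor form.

rank_ℚ(R)=4; free=4−4=0
SNF(R) diag = [4, 12, 36, 108] → torsion [4, 12, 36, 108]

Answer: M ≅ ℤ/4 ⊕ ℤ/12 ⊕ ℤ/36 ⊕ ℤ/108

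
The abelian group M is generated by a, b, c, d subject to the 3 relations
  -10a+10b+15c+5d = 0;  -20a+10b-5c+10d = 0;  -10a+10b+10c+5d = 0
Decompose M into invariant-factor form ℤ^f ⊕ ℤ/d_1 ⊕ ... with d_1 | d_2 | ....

rank_ℚ(R)=3; free=4−3=1
SNF(R) diag = [5, 5, 10] → torsion [5, 5, 10]

Answer: M ≅ ℤ^1 ⊕ ℤ/5 ⊕ ℤ/5 ⊕ ℤ/10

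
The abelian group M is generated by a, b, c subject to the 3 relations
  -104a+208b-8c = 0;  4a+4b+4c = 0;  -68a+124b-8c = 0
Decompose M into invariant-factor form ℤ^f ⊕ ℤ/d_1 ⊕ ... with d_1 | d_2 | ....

rank_ℚ(R)=3; free=3−3=0
SNF(R) diag = [4, 12, 24] → torsion [4, 12, 24]

Answer: M ≅ ℤ/4 ⊕ ℤ/12 ⊕ ℤ/24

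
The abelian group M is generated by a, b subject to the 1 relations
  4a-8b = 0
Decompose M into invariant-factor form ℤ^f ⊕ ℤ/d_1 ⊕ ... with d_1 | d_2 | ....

rank_ℚ(R)=1; free=2−1=1
SNF(R) diag = [4] → torsion [4]

Answer: M ≅ ℤ^1 ⊕ ℤ/4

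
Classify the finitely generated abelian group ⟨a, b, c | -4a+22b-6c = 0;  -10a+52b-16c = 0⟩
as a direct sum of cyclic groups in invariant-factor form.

rank_ℚ(R)=2; free=3−2=1
SNF(R) diag = [2, 2] → torsion [2, 2]

Answer: M ≅ ℤ^1 ⊕ ℤ/2 ⊕ ℤ/2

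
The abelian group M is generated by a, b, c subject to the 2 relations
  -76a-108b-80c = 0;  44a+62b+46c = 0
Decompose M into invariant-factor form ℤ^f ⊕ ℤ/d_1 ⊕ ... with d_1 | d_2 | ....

Answer: M ≅ ℤ^1 ⊕ ℤ/2 ⊕ ℤ/4

Derivation:
rank_ℚ(R)=2; free=3−2=1
SNF(R) diag = [2, 4] → torsion [2, 4]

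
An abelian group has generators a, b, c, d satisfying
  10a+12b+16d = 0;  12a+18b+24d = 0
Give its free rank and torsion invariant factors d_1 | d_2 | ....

Answer: M ≅ ℤ^2 ⊕ ℤ/2 ⊕ ℤ/6

Derivation:
rank_ℚ(R)=2; free=4−2=2
SNF(R) diag = [2, 6] → torsion [2, 6]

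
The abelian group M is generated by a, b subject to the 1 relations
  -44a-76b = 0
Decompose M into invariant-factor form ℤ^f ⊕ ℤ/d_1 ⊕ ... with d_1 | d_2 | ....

Answer: M ≅ ℤ^1 ⊕ ℤ/4

Derivation:
rank_ℚ(R)=1; free=2−1=1
SNF(R) diag = [4] → torsion [4]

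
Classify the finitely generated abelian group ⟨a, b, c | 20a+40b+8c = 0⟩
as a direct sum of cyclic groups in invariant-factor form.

Answer: M ≅ ℤ^2 ⊕ ℤ/4

Derivation:
rank_ℚ(R)=1; free=3−1=2
SNF(R) diag = [4] → torsion [4]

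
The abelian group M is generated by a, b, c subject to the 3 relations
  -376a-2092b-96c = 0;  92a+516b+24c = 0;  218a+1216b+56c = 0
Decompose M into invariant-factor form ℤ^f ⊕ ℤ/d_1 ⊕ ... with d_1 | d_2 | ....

rank_ℚ(R)=3; free=3−3=0
SNF(R) diag = [2, 4, 8] → torsion [2, 4, 8]

Answer: M ≅ ℤ/2 ⊕ ℤ/4 ⊕ ℤ/8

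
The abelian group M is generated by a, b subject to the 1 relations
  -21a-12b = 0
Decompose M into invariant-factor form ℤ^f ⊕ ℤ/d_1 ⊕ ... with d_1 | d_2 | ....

Answer: M ≅ ℤ^1 ⊕ ℤ/3

Derivation:
rank_ℚ(R)=1; free=2−1=1
SNF(R) diag = [3] → torsion [3]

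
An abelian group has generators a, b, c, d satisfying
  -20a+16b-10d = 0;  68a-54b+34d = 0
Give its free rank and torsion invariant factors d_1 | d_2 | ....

Answer: M ≅ ℤ^2 ⊕ ℤ/2 ⊕ ℤ/2

Derivation:
rank_ℚ(R)=2; free=4−2=2
SNF(R) diag = [2, 2] → torsion [2, 2]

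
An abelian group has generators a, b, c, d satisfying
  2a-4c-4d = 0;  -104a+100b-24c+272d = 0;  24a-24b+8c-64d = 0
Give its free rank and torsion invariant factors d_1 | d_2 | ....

rank_ℚ(R)=3; free=4−3=1
SNF(R) diag = [2, 4, 8] → torsion [2, 4, 8]

Answer: M ≅ ℤ^1 ⊕ ℤ/2 ⊕ ℤ/4 ⊕ ℤ/8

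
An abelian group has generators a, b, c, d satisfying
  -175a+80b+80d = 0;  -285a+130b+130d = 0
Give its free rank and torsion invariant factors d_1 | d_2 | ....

rank_ℚ(R)=2; free=4−2=2
SNF(R) diag = [5, 10] → torsion [5, 10]

Answer: M ≅ ℤ^2 ⊕ ℤ/5 ⊕ ℤ/10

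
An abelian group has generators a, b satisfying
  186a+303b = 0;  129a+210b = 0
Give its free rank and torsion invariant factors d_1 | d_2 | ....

rank_ℚ(R)=2; free=2−2=0
SNF(R) diag = [3, 9] → torsion [3, 9]

Answer: M ≅ ℤ/3 ⊕ ℤ/9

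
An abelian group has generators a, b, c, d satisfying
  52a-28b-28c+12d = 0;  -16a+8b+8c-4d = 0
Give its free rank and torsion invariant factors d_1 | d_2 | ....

Answer: M ≅ ℤ^2 ⊕ ℤ/4 ⊕ ℤ/4

Derivation:
rank_ℚ(R)=2; free=4−2=2
SNF(R) diag = [4, 4] → torsion [4, 4]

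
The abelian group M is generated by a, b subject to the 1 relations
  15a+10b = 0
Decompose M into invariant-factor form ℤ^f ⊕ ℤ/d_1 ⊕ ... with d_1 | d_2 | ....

Answer: M ≅ ℤ^1 ⊕ ℤ/5

Derivation:
rank_ℚ(R)=1; free=2−1=1
SNF(R) diag = [5] → torsion [5]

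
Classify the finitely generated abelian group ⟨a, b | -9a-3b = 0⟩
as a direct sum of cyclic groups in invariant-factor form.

Answer: M ≅ ℤ^1 ⊕ ℤ/3

Derivation:
rank_ℚ(R)=1; free=2−1=1
SNF(R) diag = [3] → torsion [3]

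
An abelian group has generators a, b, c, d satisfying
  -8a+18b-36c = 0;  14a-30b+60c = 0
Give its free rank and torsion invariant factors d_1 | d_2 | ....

Answer: M ≅ ℤ^2 ⊕ ℤ/2 ⊕ ℤ/6

Derivation:
rank_ℚ(R)=2; free=4−2=2
SNF(R) diag = [2, 6] → torsion [2, 6]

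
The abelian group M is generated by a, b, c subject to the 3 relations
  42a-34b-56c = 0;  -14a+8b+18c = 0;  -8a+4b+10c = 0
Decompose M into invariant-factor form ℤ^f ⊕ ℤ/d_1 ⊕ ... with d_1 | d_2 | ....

rank_ℚ(R)=3; free=3−3=0
SNF(R) diag = [2, 2, 6] → torsion [2, 2, 6]

Answer: M ≅ ℤ/2 ⊕ ℤ/2 ⊕ ℤ/6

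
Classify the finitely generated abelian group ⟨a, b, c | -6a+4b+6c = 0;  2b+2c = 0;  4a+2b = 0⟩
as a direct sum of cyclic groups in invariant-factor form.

rank_ℚ(R)=3; free=3−3=0
SNF(R) diag = [2, 2, 2] → torsion [2, 2, 2]

Answer: M ≅ ℤ/2 ⊕ ℤ/2 ⊕ ℤ/2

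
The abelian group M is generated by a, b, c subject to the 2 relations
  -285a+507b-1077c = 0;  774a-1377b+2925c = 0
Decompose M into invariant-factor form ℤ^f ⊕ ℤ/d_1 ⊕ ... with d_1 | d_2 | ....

rank_ℚ(R)=2; free=3−2=1
SNF(R) diag = [3, 9] → torsion [3, 9]

Answer: M ≅ ℤ^1 ⊕ ℤ/3 ⊕ ℤ/9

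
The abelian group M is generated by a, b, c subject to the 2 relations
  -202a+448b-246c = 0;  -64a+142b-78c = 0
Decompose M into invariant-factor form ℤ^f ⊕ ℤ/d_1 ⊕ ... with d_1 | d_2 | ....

Answer: M ≅ ℤ^1 ⊕ ℤ/2 ⊕ ℤ/6

Derivation:
rank_ℚ(R)=2; free=3−2=1
SNF(R) diag = [2, 6] → torsion [2, 6]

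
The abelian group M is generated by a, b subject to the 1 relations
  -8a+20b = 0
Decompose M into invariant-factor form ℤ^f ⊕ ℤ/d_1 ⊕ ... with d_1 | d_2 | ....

rank_ℚ(R)=1; free=2−1=1
SNF(R) diag = [4] → torsion [4]

Answer: M ≅ ℤ^1 ⊕ ℤ/4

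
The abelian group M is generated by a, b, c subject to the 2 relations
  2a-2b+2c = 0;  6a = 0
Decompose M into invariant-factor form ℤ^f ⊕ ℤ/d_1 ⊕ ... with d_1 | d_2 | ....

rank_ℚ(R)=2; free=3−2=1
SNF(R) diag = [2, 6] → torsion [2, 6]

Answer: M ≅ ℤ^1 ⊕ ℤ/2 ⊕ ℤ/6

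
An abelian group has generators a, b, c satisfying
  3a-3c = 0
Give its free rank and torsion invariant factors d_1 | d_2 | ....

Answer: M ≅ ℤ^2 ⊕ ℤ/3

Derivation:
rank_ℚ(R)=1; free=3−1=2
SNF(R) diag = [3] → torsion [3]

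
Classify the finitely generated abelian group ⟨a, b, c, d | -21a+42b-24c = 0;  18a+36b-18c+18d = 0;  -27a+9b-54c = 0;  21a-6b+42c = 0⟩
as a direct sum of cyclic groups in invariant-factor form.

Answer: M ≅ ℤ/3 ⊕ ℤ/9 ⊕ ℤ/18 ⊕ ℤ/18

Derivation:
rank_ℚ(R)=4; free=4−4=0
SNF(R) diag = [3, 9, 18, 18] → torsion [3, 9, 18, 18]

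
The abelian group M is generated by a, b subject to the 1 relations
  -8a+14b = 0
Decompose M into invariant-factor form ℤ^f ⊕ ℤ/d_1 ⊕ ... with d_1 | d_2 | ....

Answer: M ≅ ℤ^1 ⊕ ℤ/2

Derivation:
rank_ℚ(R)=1; free=2−1=1
SNF(R) diag = [2] → torsion [2]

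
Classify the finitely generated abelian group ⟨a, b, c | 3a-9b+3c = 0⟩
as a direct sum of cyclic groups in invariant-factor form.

rank_ℚ(R)=1; free=3−1=2
SNF(R) diag = [3] → torsion [3]

Answer: M ≅ ℤ^2 ⊕ ℤ/3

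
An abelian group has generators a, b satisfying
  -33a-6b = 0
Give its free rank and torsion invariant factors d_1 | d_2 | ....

Answer: M ≅ ℤ^1 ⊕ ℤ/3

Derivation:
rank_ℚ(R)=1; free=2−1=1
SNF(R) diag = [3] → torsion [3]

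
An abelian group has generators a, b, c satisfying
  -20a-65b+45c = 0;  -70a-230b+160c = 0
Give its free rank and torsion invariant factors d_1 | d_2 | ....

rank_ℚ(R)=2; free=3−2=1
SNF(R) diag = [5, 10] → torsion [5, 10]

Answer: M ≅ ℤ^1 ⊕ ℤ/5 ⊕ ℤ/10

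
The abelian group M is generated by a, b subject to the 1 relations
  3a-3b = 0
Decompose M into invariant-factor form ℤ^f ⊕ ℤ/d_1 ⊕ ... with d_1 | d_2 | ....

rank_ℚ(R)=1; free=2−1=1
SNF(R) diag = [3] → torsion [3]

Answer: M ≅ ℤ^1 ⊕ ℤ/3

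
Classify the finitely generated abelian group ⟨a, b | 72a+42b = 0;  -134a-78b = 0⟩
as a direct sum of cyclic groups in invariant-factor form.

rank_ℚ(R)=2; free=2−2=0
SNF(R) diag = [2, 6] → torsion [2, 6]

Answer: M ≅ ℤ/2 ⊕ ℤ/6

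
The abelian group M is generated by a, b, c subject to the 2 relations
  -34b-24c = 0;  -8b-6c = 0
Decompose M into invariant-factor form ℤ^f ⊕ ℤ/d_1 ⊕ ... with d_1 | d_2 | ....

rank_ℚ(R)=2; free=3−2=1
SNF(R) diag = [2, 6] → torsion [2, 6]

Answer: M ≅ ℤ^1 ⊕ ℤ/2 ⊕ ℤ/6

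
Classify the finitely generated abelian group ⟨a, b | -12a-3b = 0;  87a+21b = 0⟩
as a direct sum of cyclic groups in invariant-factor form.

rank_ℚ(R)=2; free=2−2=0
SNF(R) diag = [3, 3] → torsion [3, 3]

Answer: M ≅ ℤ/3 ⊕ ℤ/3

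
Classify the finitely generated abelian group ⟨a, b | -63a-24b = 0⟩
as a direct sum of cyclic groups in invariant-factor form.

Answer: M ≅ ℤ^1 ⊕ ℤ/3

Derivation:
rank_ℚ(R)=1; free=2−1=1
SNF(R) diag = [3] → torsion [3]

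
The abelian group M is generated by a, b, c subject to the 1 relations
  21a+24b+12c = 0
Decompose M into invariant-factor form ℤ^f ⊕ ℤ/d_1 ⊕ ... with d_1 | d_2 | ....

rank_ℚ(R)=1; free=3−1=2
SNF(R) diag = [3] → torsion [3]

Answer: M ≅ ℤ^2 ⊕ ℤ/3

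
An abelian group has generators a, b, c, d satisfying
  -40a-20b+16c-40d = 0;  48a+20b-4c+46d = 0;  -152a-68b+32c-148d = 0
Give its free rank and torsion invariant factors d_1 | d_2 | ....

rank_ℚ(R)=3; free=4−3=1
SNF(R) diag = [2, 4, 8] → torsion [2, 4, 8]

Answer: M ≅ ℤ^1 ⊕ ℤ/2 ⊕ ℤ/4 ⊕ ℤ/8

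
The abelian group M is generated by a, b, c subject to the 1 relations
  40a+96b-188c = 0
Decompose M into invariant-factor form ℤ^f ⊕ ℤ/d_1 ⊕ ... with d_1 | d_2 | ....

rank_ℚ(R)=1; free=3−1=2
SNF(R) diag = [4] → torsion [4]

Answer: M ≅ ℤ^2 ⊕ ℤ/4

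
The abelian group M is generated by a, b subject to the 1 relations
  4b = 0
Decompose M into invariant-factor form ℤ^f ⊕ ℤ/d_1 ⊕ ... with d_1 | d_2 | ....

Answer: M ≅ ℤ^1 ⊕ ℤ/4

Derivation:
rank_ℚ(R)=1; free=2−1=1
SNF(R) diag = [4] → torsion [4]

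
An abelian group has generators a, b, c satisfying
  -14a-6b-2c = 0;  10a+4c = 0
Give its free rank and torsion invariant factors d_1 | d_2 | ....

rank_ℚ(R)=2; free=3−2=1
SNF(R) diag = [2, 6] → torsion [2, 6]

Answer: M ≅ ℤ^1 ⊕ ℤ/2 ⊕ ℤ/6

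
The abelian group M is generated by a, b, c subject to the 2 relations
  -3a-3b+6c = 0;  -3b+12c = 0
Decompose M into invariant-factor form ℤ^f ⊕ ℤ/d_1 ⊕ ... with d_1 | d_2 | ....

rank_ℚ(R)=2; free=3−2=1
SNF(R) diag = [3, 3] → torsion [3, 3]

Answer: M ≅ ℤ^1 ⊕ ℤ/3 ⊕ ℤ/3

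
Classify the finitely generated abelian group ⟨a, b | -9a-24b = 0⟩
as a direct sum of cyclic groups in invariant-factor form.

rank_ℚ(R)=1; free=2−1=1
SNF(R) diag = [3] → torsion [3]

Answer: M ≅ ℤ^1 ⊕ ℤ/3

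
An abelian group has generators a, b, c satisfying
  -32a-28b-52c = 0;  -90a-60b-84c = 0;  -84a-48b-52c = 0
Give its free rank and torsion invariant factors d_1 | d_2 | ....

Answer: M ≅ ℤ/2 ⊕ ℤ/4 ⊕ ℤ/12

Derivation:
rank_ℚ(R)=3; free=3−3=0
SNF(R) diag = [2, 4, 12] → torsion [2, 4, 12]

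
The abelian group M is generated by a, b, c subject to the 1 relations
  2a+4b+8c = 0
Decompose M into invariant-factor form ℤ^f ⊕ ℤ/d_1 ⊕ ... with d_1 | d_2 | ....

Answer: M ≅ ℤ^2 ⊕ ℤ/2

Derivation:
rank_ℚ(R)=1; free=3−1=2
SNF(R) diag = [2] → torsion [2]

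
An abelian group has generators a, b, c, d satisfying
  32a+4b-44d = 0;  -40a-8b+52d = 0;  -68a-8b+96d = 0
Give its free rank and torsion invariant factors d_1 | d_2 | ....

rank_ℚ(R)=3; free=4−3=1
SNF(R) diag = [4, 4, 12] → torsion [4, 4, 12]

Answer: M ≅ ℤ^1 ⊕ ℤ/4 ⊕ ℤ/4 ⊕ ℤ/12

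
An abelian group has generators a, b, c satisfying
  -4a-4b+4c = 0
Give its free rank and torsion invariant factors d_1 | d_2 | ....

Answer: M ≅ ℤ^2 ⊕ ℤ/4

Derivation:
rank_ℚ(R)=1; free=3−1=2
SNF(R) diag = [4] → torsion [4]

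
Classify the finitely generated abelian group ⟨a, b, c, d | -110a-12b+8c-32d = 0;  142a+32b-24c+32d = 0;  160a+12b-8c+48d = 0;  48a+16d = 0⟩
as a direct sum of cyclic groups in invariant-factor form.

rank_ℚ(R)=4; free=4−4=0
SNF(R) diag = [2, 4, 8, 16] → torsion [2, 4, 8, 16]

Answer: M ≅ ℤ/2 ⊕ ℤ/4 ⊕ ℤ/8 ⊕ ℤ/16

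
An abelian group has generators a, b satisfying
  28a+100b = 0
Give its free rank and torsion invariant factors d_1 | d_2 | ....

Answer: M ≅ ℤ^1 ⊕ ℤ/4

Derivation:
rank_ℚ(R)=1; free=2−1=1
SNF(R) diag = [4] → torsion [4]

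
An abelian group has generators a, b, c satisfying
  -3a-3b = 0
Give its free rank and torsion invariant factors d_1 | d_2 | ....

rank_ℚ(R)=1; free=3−1=2
SNF(R) diag = [3] → torsion [3]

Answer: M ≅ ℤ^2 ⊕ ℤ/3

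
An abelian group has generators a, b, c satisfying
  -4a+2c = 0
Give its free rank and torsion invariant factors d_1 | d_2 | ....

rank_ℚ(R)=1; free=3−1=2
SNF(R) diag = [2] → torsion [2]

Answer: M ≅ ℤ^2 ⊕ ℤ/2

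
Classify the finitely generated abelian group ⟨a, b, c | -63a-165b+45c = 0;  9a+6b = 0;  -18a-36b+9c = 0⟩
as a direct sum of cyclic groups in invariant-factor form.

rank_ℚ(R)=3; free=3−3=0
SNF(R) diag = [3, 9, 9] → torsion [3, 9, 9]

Answer: M ≅ ℤ/3 ⊕ ℤ/9 ⊕ ℤ/9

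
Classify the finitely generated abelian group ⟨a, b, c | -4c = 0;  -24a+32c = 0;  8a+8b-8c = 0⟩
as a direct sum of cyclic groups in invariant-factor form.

rank_ℚ(R)=3; free=3−3=0
SNF(R) diag = [4, 8, 24] → torsion [4, 8, 24]

Answer: M ≅ ℤ/4 ⊕ ℤ/8 ⊕ ℤ/24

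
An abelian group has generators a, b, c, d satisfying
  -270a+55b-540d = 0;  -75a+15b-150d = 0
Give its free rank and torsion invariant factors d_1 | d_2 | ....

rank_ℚ(R)=2; free=4−2=2
SNF(R) diag = [5, 15] → torsion [5, 15]

Answer: M ≅ ℤ^2 ⊕ ℤ/5 ⊕ ℤ/15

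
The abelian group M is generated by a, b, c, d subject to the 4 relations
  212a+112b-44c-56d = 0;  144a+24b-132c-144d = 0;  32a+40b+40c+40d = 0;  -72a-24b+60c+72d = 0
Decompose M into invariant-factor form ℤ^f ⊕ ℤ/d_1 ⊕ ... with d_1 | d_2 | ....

rank_ℚ(R)=4; free=4−4=0
SNF(R) diag = [4, 12, 24, 72] → torsion [4, 12, 24, 72]

Answer: M ≅ ℤ/4 ⊕ ℤ/12 ⊕ ℤ/24 ⊕ ℤ/72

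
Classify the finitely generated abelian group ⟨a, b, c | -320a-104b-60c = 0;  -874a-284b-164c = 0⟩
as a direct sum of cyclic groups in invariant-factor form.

rank_ℚ(R)=2; free=3−2=1
SNF(R) diag = [2, 4] → torsion [2, 4]

Answer: M ≅ ℤ^1 ⊕ ℤ/2 ⊕ ℤ/4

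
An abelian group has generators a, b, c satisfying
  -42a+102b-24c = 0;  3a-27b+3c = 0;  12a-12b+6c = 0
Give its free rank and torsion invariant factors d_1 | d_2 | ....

rank_ℚ(R)=3; free=3−3=0
SNF(R) diag = [3, 6, 12] → torsion [3, 6, 12]

Answer: M ≅ ℤ/3 ⊕ ℤ/6 ⊕ ℤ/12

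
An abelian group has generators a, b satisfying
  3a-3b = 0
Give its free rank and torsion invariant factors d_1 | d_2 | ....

rank_ℚ(R)=1; free=2−1=1
SNF(R) diag = [3] → torsion [3]

Answer: M ≅ ℤ^1 ⊕ ℤ/3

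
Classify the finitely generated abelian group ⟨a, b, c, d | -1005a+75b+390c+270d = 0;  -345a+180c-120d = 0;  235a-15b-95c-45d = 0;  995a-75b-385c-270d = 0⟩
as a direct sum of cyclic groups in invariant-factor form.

rank_ℚ(R)=4; free=4−4=0
SNF(R) diag = [5, 15, 15, 45] → torsion [5, 15, 15, 45]

Answer: M ≅ ℤ/5 ⊕ ℤ/15 ⊕ ℤ/15 ⊕ ℤ/45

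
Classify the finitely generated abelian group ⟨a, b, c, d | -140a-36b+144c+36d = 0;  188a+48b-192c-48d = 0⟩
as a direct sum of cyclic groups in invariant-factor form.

rank_ℚ(R)=2; free=4−2=2
SNF(R) diag = [4, 12] → torsion [4, 12]

Answer: M ≅ ℤ^2 ⊕ ℤ/4 ⊕ ℤ/12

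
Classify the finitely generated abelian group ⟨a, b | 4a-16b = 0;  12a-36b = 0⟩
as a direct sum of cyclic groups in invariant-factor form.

rank_ℚ(R)=2; free=2−2=0
SNF(R) diag = [4, 12] → torsion [4, 12]

Answer: M ≅ ℤ/4 ⊕ ℤ/12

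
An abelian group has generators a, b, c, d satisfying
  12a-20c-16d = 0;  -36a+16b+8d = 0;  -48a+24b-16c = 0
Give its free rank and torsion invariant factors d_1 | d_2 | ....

rank_ℚ(R)=3; free=4−3=1
SNF(R) diag = [4, 4, 8] → torsion [4, 4, 8]

Answer: M ≅ ℤ^1 ⊕ ℤ/4 ⊕ ℤ/4 ⊕ ℤ/8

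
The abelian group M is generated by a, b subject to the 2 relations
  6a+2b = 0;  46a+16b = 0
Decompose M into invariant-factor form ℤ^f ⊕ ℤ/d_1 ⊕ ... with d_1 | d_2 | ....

Answer: M ≅ ℤ/2 ⊕ ℤ/2

Derivation:
rank_ℚ(R)=2; free=2−2=0
SNF(R) diag = [2, 2] → torsion [2, 2]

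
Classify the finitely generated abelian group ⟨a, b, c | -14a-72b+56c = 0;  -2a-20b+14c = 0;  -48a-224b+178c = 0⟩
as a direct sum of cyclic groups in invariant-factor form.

rank_ℚ(R)=3; free=3−3=0
SNF(R) diag = [2, 2, 4] → torsion [2, 2, 4]

Answer: M ≅ ℤ/2 ⊕ ℤ/2 ⊕ ℤ/4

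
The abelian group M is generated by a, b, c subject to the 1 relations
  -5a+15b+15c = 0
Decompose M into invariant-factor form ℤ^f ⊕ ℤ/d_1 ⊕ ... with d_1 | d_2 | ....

rank_ℚ(R)=1; free=3−1=2
SNF(R) diag = [5] → torsion [5]

Answer: M ≅ ℤ^2 ⊕ ℤ/5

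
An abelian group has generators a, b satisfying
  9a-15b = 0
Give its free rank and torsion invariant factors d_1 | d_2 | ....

rank_ℚ(R)=1; free=2−1=1
SNF(R) diag = [3] → torsion [3]

Answer: M ≅ ℤ^1 ⊕ ℤ/3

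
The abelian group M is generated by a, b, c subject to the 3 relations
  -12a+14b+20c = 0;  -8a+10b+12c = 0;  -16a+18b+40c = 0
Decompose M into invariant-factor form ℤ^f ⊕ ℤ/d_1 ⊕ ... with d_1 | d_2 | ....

rank_ℚ(R)=3; free=3−3=0
SNF(R) diag = [2, 4, 12] → torsion [2, 4, 12]

Answer: M ≅ ℤ/2 ⊕ ℤ/4 ⊕ ℤ/12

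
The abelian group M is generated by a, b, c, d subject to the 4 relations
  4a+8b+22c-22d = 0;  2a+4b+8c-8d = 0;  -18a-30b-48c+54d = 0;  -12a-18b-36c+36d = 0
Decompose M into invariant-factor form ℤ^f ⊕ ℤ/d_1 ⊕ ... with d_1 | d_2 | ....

rank_ℚ(R)=4; free=4−4=0
SNF(R) diag = [2, 6, 6, 6] → torsion [2, 6, 6, 6]

Answer: M ≅ ℤ/2 ⊕ ℤ/6 ⊕ ℤ/6 ⊕ ℤ/6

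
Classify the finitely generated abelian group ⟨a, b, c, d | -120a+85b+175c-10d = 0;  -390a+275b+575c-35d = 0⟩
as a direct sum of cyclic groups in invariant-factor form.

rank_ℚ(R)=2; free=4−2=2
SNF(R) diag = [5, 15] → torsion [5, 15]

Answer: M ≅ ℤ^2 ⊕ ℤ/5 ⊕ ℤ/15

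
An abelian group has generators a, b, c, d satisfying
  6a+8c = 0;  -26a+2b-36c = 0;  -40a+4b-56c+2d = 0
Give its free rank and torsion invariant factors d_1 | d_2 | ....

rank_ℚ(R)=3; free=4−3=1
SNF(R) diag = [2, 2, 2] → torsion [2, 2, 2]

Answer: M ≅ ℤ^1 ⊕ ℤ/2 ⊕ ℤ/2 ⊕ ℤ/2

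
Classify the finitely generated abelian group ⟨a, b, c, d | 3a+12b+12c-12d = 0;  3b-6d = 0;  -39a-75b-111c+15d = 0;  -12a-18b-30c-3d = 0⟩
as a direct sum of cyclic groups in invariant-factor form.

rank_ℚ(R)=4; free=4−4=0
SNF(R) diag = [3, 3, 3, 9] → torsion [3, 3, 3, 9]

Answer: M ≅ ℤ/3 ⊕ ℤ/3 ⊕ ℤ/3 ⊕ ℤ/9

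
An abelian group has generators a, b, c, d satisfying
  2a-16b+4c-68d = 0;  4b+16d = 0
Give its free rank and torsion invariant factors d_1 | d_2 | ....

Answer: M ≅ ℤ^2 ⊕ ℤ/2 ⊕ ℤ/4

Derivation:
rank_ℚ(R)=2; free=4−2=2
SNF(R) diag = [2, 4] → torsion [2, 4]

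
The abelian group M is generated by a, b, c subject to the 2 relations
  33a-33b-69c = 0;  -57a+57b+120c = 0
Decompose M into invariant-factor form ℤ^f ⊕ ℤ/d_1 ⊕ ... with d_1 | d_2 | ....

Answer: M ≅ ℤ^1 ⊕ ℤ/3 ⊕ ℤ/9

Derivation:
rank_ℚ(R)=2; free=3−2=1
SNF(R) diag = [3, 9] → torsion [3, 9]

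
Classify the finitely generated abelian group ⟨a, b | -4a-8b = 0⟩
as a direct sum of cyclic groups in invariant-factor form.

Answer: M ≅ ℤ^1 ⊕ ℤ/4

Derivation:
rank_ℚ(R)=1; free=2−1=1
SNF(R) diag = [4] → torsion [4]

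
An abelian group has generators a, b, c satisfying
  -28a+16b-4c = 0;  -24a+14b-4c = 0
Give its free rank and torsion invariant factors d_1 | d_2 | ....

Answer: M ≅ ℤ^1 ⊕ ℤ/2 ⊕ ℤ/4

Derivation:
rank_ℚ(R)=2; free=3−2=1
SNF(R) diag = [2, 4] → torsion [2, 4]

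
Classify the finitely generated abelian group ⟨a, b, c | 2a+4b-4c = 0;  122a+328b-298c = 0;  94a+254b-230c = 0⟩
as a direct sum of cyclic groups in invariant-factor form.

Answer: M ≅ ℤ/2 ⊕ ℤ/6 ⊕ ℤ/6

Derivation:
rank_ℚ(R)=3; free=3−3=0
SNF(R) diag = [2, 6, 6] → torsion [2, 6, 6]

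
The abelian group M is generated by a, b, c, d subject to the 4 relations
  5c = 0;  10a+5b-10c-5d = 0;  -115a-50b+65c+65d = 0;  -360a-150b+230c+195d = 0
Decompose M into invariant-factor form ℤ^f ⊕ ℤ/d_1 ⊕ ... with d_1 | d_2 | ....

Answer: M ≅ ℤ/5 ⊕ ℤ/5 ⊕ ℤ/15 ⊕ ℤ/15

Derivation:
rank_ℚ(R)=4; free=4−4=0
SNF(R) diag = [5, 5, 15, 15] → torsion [5, 5, 15, 15]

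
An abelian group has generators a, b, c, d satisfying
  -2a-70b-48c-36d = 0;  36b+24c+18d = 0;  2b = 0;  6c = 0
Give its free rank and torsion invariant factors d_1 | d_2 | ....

Answer: M ≅ ℤ/2 ⊕ ℤ/2 ⊕ ℤ/6 ⊕ ℤ/18

Derivation:
rank_ℚ(R)=4; free=4−4=0
SNF(R) diag = [2, 2, 6, 18] → torsion [2, 2, 6, 18]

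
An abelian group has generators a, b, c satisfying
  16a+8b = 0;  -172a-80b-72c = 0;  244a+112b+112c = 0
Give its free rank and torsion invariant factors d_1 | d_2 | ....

rank_ℚ(R)=3; free=3−3=0
SNF(R) diag = [4, 8, 24] → torsion [4, 8, 24]

Answer: M ≅ ℤ/4 ⊕ ℤ/8 ⊕ ℤ/24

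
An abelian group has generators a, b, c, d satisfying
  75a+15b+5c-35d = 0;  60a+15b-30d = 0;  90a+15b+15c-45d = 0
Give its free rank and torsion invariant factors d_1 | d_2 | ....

Answer: M ≅ ℤ^1 ⊕ ℤ/5 ⊕ ℤ/15 ⊕ ℤ/15

Derivation:
rank_ℚ(R)=3; free=4−3=1
SNF(R) diag = [5, 15, 15] → torsion [5, 15, 15]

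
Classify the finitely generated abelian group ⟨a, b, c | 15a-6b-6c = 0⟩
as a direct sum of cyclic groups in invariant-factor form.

rank_ℚ(R)=1; free=3−1=2
SNF(R) diag = [3] → torsion [3]

Answer: M ≅ ℤ^2 ⊕ ℤ/3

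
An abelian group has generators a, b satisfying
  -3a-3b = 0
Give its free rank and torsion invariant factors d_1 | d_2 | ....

rank_ℚ(R)=1; free=2−1=1
SNF(R) diag = [3] → torsion [3]

Answer: M ≅ ℤ^1 ⊕ ℤ/3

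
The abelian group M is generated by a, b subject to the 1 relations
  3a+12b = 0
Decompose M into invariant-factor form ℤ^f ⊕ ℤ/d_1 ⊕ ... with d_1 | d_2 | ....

Answer: M ≅ ℤ^1 ⊕ ℤ/3

Derivation:
rank_ℚ(R)=1; free=2−1=1
SNF(R) diag = [3] → torsion [3]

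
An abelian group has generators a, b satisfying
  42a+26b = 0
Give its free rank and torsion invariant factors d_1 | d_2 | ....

rank_ℚ(R)=1; free=2−1=1
SNF(R) diag = [2] → torsion [2]

Answer: M ≅ ℤ^1 ⊕ ℤ/2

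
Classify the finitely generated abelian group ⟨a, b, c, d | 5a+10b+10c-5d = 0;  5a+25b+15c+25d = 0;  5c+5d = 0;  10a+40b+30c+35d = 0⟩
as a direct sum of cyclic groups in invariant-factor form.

Answer: M ≅ ℤ/5 ⊕ ℤ/5 ⊕ ℤ/5 ⊕ ℤ/5

Derivation:
rank_ℚ(R)=4; free=4−4=0
SNF(R) diag = [5, 5, 5, 5] → torsion [5, 5, 5, 5]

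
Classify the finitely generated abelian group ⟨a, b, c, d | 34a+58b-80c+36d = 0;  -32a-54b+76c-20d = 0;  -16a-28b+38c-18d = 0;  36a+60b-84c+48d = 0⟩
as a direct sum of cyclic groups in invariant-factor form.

Answer: M ≅ ℤ/2 ⊕ ℤ/2 ⊕ ℤ/6 ⊕ ℤ/12

Derivation:
rank_ℚ(R)=4; free=4−4=0
SNF(R) diag = [2, 2, 6, 12] → torsion [2, 2, 6, 12]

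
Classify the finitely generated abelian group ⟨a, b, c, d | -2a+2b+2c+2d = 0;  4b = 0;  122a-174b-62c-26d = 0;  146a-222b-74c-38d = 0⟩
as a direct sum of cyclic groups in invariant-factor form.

Answer: M ≅ ℤ/2 ⊕ ℤ/4 ⊕ ℤ/12 ⊕ ℤ/36

Derivation:
rank_ℚ(R)=4; free=4−4=0
SNF(R) diag = [2, 4, 12, 36] → torsion [2, 4, 12, 36]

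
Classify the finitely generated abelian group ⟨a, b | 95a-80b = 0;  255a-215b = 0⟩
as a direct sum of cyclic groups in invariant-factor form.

rank_ℚ(R)=2; free=2−2=0
SNF(R) diag = [5, 5] → torsion [5, 5]

Answer: M ≅ ℤ/5 ⊕ ℤ/5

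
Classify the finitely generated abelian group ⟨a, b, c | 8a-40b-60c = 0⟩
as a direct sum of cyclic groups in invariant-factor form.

rank_ℚ(R)=1; free=3−1=2
SNF(R) diag = [4] → torsion [4]

Answer: M ≅ ℤ^2 ⊕ ℤ/4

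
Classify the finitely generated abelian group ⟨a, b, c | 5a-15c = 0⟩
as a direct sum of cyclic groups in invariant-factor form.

Answer: M ≅ ℤ^2 ⊕ ℤ/5

Derivation:
rank_ℚ(R)=1; free=3−1=2
SNF(R) diag = [5] → torsion [5]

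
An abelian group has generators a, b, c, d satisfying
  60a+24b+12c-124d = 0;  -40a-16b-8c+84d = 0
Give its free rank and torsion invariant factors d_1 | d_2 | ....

Answer: M ≅ ℤ^2 ⊕ ℤ/4 ⊕ ℤ/4

Derivation:
rank_ℚ(R)=2; free=4−2=2
SNF(R) diag = [4, 4] → torsion [4, 4]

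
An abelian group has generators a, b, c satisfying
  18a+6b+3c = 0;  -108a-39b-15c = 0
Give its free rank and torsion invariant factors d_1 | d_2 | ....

Answer: M ≅ ℤ^1 ⊕ ℤ/3 ⊕ ℤ/9

Derivation:
rank_ℚ(R)=2; free=3−2=1
SNF(R) diag = [3, 9] → torsion [3, 9]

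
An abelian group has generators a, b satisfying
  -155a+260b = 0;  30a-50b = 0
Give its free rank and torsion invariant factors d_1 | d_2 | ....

rank_ℚ(R)=2; free=2−2=0
SNF(R) diag = [5, 10] → torsion [5, 10]

Answer: M ≅ ℤ/5 ⊕ ℤ/10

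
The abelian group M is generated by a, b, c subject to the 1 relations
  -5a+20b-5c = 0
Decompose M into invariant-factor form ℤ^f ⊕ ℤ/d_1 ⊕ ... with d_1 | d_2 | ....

rank_ℚ(R)=1; free=3−1=2
SNF(R) diag = [5] → torsion [5]

Answer: M ≅ ℤ^2 ⊕ ℤ/5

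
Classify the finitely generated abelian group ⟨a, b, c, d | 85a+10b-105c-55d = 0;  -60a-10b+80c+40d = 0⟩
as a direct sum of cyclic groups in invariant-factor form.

rank_ℚ(R)=2; free=4−2=2
SNF(R) diag = [5, 10] → torsion [5, 10]

Answer: M ≅ ℤ^2 ⊕ ℤ/5 ⊕ ℤ/10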